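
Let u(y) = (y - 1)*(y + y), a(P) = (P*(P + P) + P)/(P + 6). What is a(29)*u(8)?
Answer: 27376/5 ≈ 5475.2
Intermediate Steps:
a(P) = (P + 2*P²)/(6 + P) (a(P) = (P*(2*P) + P)/(6 + P) = (2*P² + P)/(6 + P) = (P + 2*P²)/(6 + P))
u(y) = 2*y*(-1 + y) (u(y) = (-1 + y)*(2*y) = 2*y*(-1 + y))
a(29)*u(8) = (29*(1 + 2*29)/(6 + 29))*(2*8*(-1 + 8)) = (29*(1 + 58)/35)*(2*8*7) = (29*(1/35)*59)*112 = (1711/35)*112 = 27376/5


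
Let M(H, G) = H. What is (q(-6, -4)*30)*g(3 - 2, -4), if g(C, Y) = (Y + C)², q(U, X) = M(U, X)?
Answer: -1620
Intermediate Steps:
q(U, X) = U
g(C, Y) = (C + Y)²
(q(-6, -4)*30)*g(3 - 2, -4) = (-6*30)*((3 - 2) - 4)² = -180*(1 - 4)² = -180*(-3)² = -180*9 = -1620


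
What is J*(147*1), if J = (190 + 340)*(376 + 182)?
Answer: 43473780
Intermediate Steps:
J = 295740 (J = 530*558 = 295740)
J*(147*1) = 295740*(147*1) = 295740*147 = 43473780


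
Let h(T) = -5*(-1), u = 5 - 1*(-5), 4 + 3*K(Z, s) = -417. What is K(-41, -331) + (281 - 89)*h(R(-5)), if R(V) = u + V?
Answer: 2459/3 ≈ 819.67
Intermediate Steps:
K(Z, s) = -421/3 (K(Z, s) = -4/3 + (⅓)*(-417) = -4/3 - 139 = -421/3)
u = 10 (u = 5 + 5 = 10)
R(V) = 10 + V
h(T) = 5
K(-41, -331) + (281 - 89)*h(R(-5)) = -421/3 + (281 - 89)*5 = -421/3 + 192*5 = -421/3 + 960 = 2459/3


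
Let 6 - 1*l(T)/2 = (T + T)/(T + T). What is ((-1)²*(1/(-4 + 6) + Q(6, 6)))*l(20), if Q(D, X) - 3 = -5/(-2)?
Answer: 60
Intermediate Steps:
Q(D, X) = 11/2 (Q(D, X) = 3 - 5/(-2) = 3 - 5*(-½) = 3 + 5/2 = 11/2)
l(T) = 10 (l(T) = 12 - 2*(T + T)/(T + T) = 12 - 2*2*T/(2*T) = 12 - 2*2*T*1/(2*T) = 12 - 2*1 = 12 - 2 = 10)
((-1)²*(1/(-4 + 6) + Q(6, 6)))*l(20) = ((-1)²*(1/(-4 + 6) + 11/2))*10 = (1*(1/2 + 11/2))*10 = (1*(½ + 11/2))*10 = (1*6)*10 = 6*10 = 60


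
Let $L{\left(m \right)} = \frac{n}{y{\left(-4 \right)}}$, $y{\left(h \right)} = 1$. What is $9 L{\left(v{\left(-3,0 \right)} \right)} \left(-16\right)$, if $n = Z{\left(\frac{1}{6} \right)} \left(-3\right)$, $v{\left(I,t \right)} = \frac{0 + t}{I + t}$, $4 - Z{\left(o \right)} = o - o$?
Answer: $1728$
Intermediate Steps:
$Z{\left(o \right)} = 4$ ($Z{\left(o \right)} = 4 - \left(o - o\right) = 4 - 0 = 4 + 0 = 4$)
$v{\left(I,t \right)} = \frac{t}{I + t}$
$n = -12$ ($n = 4 \left(-3\right) = -12$)
$L{\left(m \right)} = -12$ ($L{\left(m \right)} = - \frac{12}{1} = \left(-12\right) 1 = -12$)
$9 L{\left(v{\left(-3,0 \right)} \right)} \left(-16\right) = 9 \left(-12\right) \left(-16\right) = \left(-108\right) \left(-16\right) = 1728$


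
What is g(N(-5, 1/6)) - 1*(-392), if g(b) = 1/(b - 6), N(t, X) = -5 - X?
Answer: 26258/67 ≈ 391.91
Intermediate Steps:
g(b) = 1/(-6 + b)
g(N(-5, 1/6)) - 1*(-392) = 1/(-6 + (-5 - 1/6)) - 1*(-392) = 1/(-6 + (-5 - 1*⅙)) + 392 = 1/(-6 + (-5 - ⅙)) + 392 = 1/(-6 - 31/6) + 392 = 1/(-67/6) + 392 = -6/67 + 392 = 26258/67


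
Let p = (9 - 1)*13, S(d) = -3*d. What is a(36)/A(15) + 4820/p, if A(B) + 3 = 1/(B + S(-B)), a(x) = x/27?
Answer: 213615/4654 ≈ 45.899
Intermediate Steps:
a(x) = x/27 (a(x) = x*(1/27) = x/27)
A(B) = -3 + 1/(4*B) (A(B) = -3 + 1/(B - (-3)*B) = -3 + 1/(B + 3*B) = -3 + 1/(4*B))
p = 104 (p = 8*13 = 104)
a(36)/A(15) + 4820/p = ((1/27)*36)/(-3 + (¼)/15) + 4820/104 = 4/(3*(-3 + (¼)*(1/15))) + 4820*(1/104) = 4/(3*(-3 + 1/60)) + 1205/26 = 4/(3*(-179/60)) + 1205/26 = (4/3)*(-60/179) + 1205/26 = -80/179 + 1205/26 = 213615/4654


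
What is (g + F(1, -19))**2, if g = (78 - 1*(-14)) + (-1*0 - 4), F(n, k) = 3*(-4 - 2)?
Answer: 4900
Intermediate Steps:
F(n, k) = -18 (F(n, k) = 3*(-6) = -18)
g = 88 (g = (78 + 14) + (0 - 4) = 92 - 4 = 88)
(g + F(1, -19))**2 = (88 - 18)**2 = 70**2 = 4900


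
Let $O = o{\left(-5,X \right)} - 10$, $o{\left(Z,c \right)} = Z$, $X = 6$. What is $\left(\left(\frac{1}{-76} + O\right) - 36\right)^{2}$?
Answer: $\frac{15031129}{5776} \approx 2602.3$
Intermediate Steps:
$O = -15$ ($O = -5 - 10 = -15$)
$\left(\left(\frac{1}{-76} + O\right) - 36\right)^{2} = \left(\left(\frac{1}{-76} - 15\right) - 36\right)^{2} = \left(\left(- \frac{1}{76} - 15\right) - 36\right)^{2} = \left(- \frac{1141}{76} - 36\right)^{2} = \left(- \frac{3877}{76}\right)^{2} = \frac{15031129}{5776}$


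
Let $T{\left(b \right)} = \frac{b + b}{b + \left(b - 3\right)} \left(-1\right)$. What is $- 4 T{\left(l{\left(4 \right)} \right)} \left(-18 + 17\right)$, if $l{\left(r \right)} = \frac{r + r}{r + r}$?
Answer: $8$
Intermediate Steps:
$l{\left(r \right)} = 1$ ($l{\left(r \right)} = \frac{2 r}{2 r} = 2 r \frac{1}{2 r} = 1$)
$T{\left(b \right)} = - \frac{2 b}{-3 + 2 b}$ ($T{\left(b \right)} = \frac{2 b}{b + \left(b - 3\right)} \left(-1\right) = \frac{2 b}{b + \left(-3 + b\right)} \left(-1\right) = \frac{2 b}{-3 + 2 b} \left(-1\right) = - \frac{2 b}{-3 + 2 b}$)
$- 4 T{\left(l{\left(4 \right)} \right)} \left(-18 + 17\right) = - 4 \left(\left(-2\right) 1 \frac{1}{-3 + 2 \cdot 1}\right) \left(-18 + 17\right) = - 4 \left(\left(-2\right) 1 \frac{1}{-3 + 2}\right) \left(-1\right) = - 4 \left(\left(-2\right) 1 \frac{1}{-1}\right) \left(-1\right) = - 4 \left(\left(-2\right) 1 \left(-1\right)\right) \left(-1\right) = \left(-4\right) 2 \left(-1\right) = \left(-8\right) \left(-1\right) = 8$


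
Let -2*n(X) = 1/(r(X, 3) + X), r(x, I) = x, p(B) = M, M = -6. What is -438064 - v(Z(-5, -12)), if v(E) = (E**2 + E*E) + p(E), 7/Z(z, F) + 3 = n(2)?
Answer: -273792522/625 ≈ -4.3807e+5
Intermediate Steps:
p(B) = -6
n(X) = -1/(4*X) (n(X) = -1/(2*(X + X)) = -1/(2*X)/2 = -1/(4*X))
Z(z, F) = -56/25 (Z(z, F) = 7/(-3 - 1/4/2) = 7/(-3 - 1/4*1/2) = 7/(-3 - 1/8) = 7/(-25/8) = 7*(-8/25) = -56/25)
v(E) = -6 + 2*E**2 (v(E) = (E**2 + E*E) - 6 = (E**2 + E**2) - 6 = 2*E**2 - 6 = -6 + 2*E**2)
-438064 - v(Z(-5, -12)) = -438064 - (-6 + 2*(-56/25)**2) = -438064 - (-6 + 2*(3136/625)) = -438064 - (-6 + 6272/625) = -438064 - 1*2522/625 = -438064 - 2522/625 = -273792522/625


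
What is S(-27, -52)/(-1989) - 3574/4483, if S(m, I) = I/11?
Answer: -5997110/7544889 ≈ -0.79486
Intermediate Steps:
S(m, I) = I/11 (S(m, I) = I*(1/11) = I/11)
S(-27, -52)/(-1989) - 3574/4483 = ((1/11)*(-52))/(-1989) - 3574/4483 = -52/11*(-1/1989) - 3574*1/4483 = 4/1683 - 3574/4483 = -5997110/7544889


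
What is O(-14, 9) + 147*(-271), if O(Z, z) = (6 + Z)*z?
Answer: -39909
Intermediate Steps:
O(Z, z) = z*(6 + Z)
O(-14, 9) + 147*(-271) = 9*(6 - 14) + 147*(-271) = 9*(-8) - 39837 = -72 - 39837 = -39909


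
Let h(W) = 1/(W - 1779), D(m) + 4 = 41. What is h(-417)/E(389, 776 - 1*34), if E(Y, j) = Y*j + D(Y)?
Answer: -1/633930300 ≈ -1.5775e-9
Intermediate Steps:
D(m) = 37 (D(m) = -4 + 41 = 37)
E(Y, j) = 37 + Y*j (E(Y, j) = Y*j + 37 = 37 + Y*j)
h(W) = 1/(-1779 + W)
h(-417)/E(389, 776 - 1*34) = 1/((-1779 - 417)*(37 + 389*(776 - 1*34))) = 1/((-2196)*(37 + 389*(776 - 34))) = -1/(2196*(37 + 389*742)) = -1/(2196*(37 + 288638)) = -1/2196/288675 = -1/2196*1/288675 = -1/633930300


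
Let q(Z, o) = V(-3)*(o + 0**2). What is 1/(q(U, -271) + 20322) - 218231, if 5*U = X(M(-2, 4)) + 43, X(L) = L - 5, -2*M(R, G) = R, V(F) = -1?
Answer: -4494030982/20593 ≈ -2.1823e+5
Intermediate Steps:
M(R, G) = -R/2
X(L) = -5 + L
U = 39/5 (U = ((-5 - 1/2*(-2)) + 43)/5 = ((-5 + 1) + 43)/5 = (-4 + 43)/5 = (1/5)*39 = 39/5 ≈ 7.8000)
q(Z, o) = -o (q(Z, o) = -(o + 0**2) = -(o + 0) = -o)
1/(q(U, -271) + 20322) - 218231 = 1/(-1*(-271) + 20322) - 218231 = 1/(271 + 20322) - 218231 = 1/20593 - 218231 = -4494030982/20593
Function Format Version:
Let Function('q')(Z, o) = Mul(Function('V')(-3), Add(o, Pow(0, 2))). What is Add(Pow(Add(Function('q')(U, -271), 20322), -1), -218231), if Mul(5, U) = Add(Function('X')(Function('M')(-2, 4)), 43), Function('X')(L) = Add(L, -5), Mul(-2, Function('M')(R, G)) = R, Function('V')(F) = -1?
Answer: Rational(-4494030982, 20593) ≈ -2.1823e+5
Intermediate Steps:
Function('M')(R, G) = Mul(Rational(-1, 2), R)
Function('X')(L) = Add(-5, L)
U = Rational(39, 5) (U = Mul(Rational(1, 5), Add(Add(-5, Mul(Rational(-1, 2), -2)), 43)) = Mul(Rational(1, 5), Add(Add(-5, 1), 43)) = Mul(Rational(1, 5), Add(-4, 43)) = Mul(Rational(1, 5), 39) = Rational(39, 5) ≈ 7.8000)
Function('q')(Z, o) = Mul(-1, o) (Function('q')(Z, o) = Mul(-1, Add(o, Pow(0, 2))) = Mul(-1, Add(o, 0)) = Mul(-1, o))
Add(Pow(Add(Function('q')(U, -271), 20322), -1), -218231) = Add(Pow(Add(Mul(-1, -271), 20322), -1), -218231) = Add(Pow(Add(271, 20322), -1), -218231) = Add(Pow(20593, -1), -218231) = Add(Rational(1, 20593), -218231) = Rational(-4494030982, 20593)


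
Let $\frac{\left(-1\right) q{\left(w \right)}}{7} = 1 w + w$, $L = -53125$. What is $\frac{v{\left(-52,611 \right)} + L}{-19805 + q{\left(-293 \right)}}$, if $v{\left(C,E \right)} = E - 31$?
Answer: $\frac{52545}{15703} \approx 3.3462$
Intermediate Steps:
$q{\left(w \right)} = - 14 w$ ($q{\left(w \right)} = - 7 \left(1 w + w\right) = - 7 \left(w + w\right) = - 7 \cdot 2 w = - 14 w$)
$v{\left(C,E \right)} = -31 + E$ ($v{\left(C,E \right)} = E - 31 = -31 + E$)
$\frac{v{\left(-52,611 \right)} + L}{-19805 + q{\left(-293 \right)}} = \frac{\left(-31 + 611\right) - 53125}{-19805 - -4102} = \frac{580 - 53125}{-19805 + 4102} = - \frac{52545}{-15703} = \left(-52545\right) \left(- \frac{1}{15703}\right) = \frac{52545}{15703}$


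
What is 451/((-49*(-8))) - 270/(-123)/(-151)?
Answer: 2756861/2426872 ≈ 1.1360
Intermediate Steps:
451/((-49*(-8))) - 270/(-123)/(-151) = 451/392 - 270*(-1/123)*(-1/151) = 451*(1/392) + (90/41)*(-1/151) = 451/392 - 90/6191 = 2756861/2426872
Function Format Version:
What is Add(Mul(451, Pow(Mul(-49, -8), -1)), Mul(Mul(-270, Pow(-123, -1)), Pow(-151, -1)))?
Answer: Rational(2756861, 2426872) ≈ 1.1360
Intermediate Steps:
Add(Mul(451, Pow(Mul(-49, -8), -1)), Mul(Mul(-270, Pow(-123, -1)), Pow(-151, -1))) = Add(Mul(451, Pow(392, -1)), Mul(Mul(-270, Rational(-1, 123)), Rational(-1, 151))) = Add(Mul(451, Rational(1, 392)), Mul(Rational(90, 41), Rational(-1, 151))) = Add(Rational(451, 392), Rational(-90, 6191)) = Rational(2756861, 2426872)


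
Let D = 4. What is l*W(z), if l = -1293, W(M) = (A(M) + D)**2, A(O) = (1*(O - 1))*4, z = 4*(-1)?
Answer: -331008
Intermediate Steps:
z = -4
A(O) = -4 + 4*O (A(O) = (1*(-1 + O))*4 = (-1 + O)*4 = -4 + 4*O)
W(M) = 16*M**2 (W(M) = ((-4 + 4*M) + 4)**2 = (4*M)**2 = 16*M**2)
l*W(z) = -20688*(-4)**2 = -20688*16 = -1293*256 = -331008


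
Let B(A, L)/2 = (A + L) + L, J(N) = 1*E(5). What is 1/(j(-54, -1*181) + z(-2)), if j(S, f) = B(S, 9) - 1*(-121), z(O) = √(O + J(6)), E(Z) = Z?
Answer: 49/2398 - √3/2398 ≈ 0.019711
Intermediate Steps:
J(N) = 5 (J(N) = 1*5 = 5)
z(O) = √(5 + O) (z(O) = √(O + 5) = √(5 + O))
B(A, L) = 2*A + 4*L (B(A, L) = 2*((A + L) + L) = 2*(A + 2*L) = 2*A + 4*L)
j(S, f) = 157 + 2*S (j(S, f) = (2*S + 4*9) - 1*(-121) = (2*S + 36) + 121 = (36 + 2*S) + 121 = 157 + 2*S)
1/(j(-54, -1*181) + z(-2)) = 1/((157 + 2*(-54)) + √(5 - 2)) = 1/((157 - 108) + √3) = 1/(49 + √3)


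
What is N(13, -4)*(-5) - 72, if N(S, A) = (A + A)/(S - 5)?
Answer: -67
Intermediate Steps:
N(S, A) = 2*A/(-5 + S) (N(S, A) = (2*A)/(-5 + S) = 2*A/(-5 + S))
N(13, -4)*(-5) - 72 = (2*(-4)/(-5 + 13))*(-5) - 72 = (2*(-4)/8)*(-5) - 72 = (2*(-4)*(⅛))*(-5) - 72 = -1*(-5) - 72 = 5 - 72 = -67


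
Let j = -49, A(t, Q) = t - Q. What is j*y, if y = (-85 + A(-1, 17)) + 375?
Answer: -13328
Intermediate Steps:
y = 272 (y = (-85 + (-1 - 1*17)) + 375 = (-85 + (-1 - 17)) + 375 = (-85 - 18) + 375 = -103 + 375 = 272)
j*y = -49*272 = -13328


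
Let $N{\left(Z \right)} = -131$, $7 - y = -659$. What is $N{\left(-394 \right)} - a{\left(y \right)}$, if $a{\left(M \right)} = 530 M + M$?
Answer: $-353777$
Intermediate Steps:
$y = 666$ ($y = 7 - -659 = 7 + 659 = 666$)
$a{\left(M \right)} = 531 M$
$N{\left(-394 \right)} - a{\left(y \right)} = -131 - 531 \cdot 666 = -131 - 353646 = -353777$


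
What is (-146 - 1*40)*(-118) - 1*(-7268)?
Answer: 29216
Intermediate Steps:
(-146 - 1*40)*(-118) - 1*(-7268) = (-146 - 40)*(-118) + 7268 = -186*(-118) + 7268 = 21948 + 7268 = 29216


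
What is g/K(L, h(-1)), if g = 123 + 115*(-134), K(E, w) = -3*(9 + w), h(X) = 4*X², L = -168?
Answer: 15287/39 ≈ 391.97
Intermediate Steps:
K(E, w) = -27 - 3*w
g = -15287 (g = 123 - 15410 = -15287)
g/K(L, h(-1)) = -15287/(-27 - 12*(-1)²) = -15287/(-27 - 12) = -15287/(-39) = -15287*(-1/39) = 15287/39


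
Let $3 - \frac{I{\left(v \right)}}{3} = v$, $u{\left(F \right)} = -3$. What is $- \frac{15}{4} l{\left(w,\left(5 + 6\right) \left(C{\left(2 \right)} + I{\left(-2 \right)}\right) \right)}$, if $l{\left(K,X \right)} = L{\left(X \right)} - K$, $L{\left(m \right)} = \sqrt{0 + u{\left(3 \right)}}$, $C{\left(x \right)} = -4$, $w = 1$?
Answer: $\frac{15}{4} - \frac{15 i \sqrt{3}}{4} \approx 3.75 - 6.4952 i$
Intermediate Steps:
$I{\left(v \right)} = 9 - 3 v$
$L{\left(m \right)} = i \sqrt{3}$ ($L{\left(m \right)} = \sqrt{0 - 3} = \sqrt{-3} = i \sqrt{3}$)
$l{\left(K,X \right)} = - K + i \sqrt{3}$ ($l{\left(K,X \right)} = i \sqrt{3} - K = - K + i \sqrt{3}$)
$- \frac{15}{4} l{\left(w,\left(5 + 6\right) \left(C{\left(2 \right)} + I{\left(-2 \right)}\right) \right)} = - \frac{15}{4} \left(\left(-1\right) 1 + i \sqrt{3}\right) = \left(-15\right) \frac{1}{4} \left(-1 + i \sqrt{3}\right) = - \frac{15 \left(-1 + i \sqrt{3}\right)}{4} = \frac{15}{4} - \frac{15 i \sqrt{3}}{4}$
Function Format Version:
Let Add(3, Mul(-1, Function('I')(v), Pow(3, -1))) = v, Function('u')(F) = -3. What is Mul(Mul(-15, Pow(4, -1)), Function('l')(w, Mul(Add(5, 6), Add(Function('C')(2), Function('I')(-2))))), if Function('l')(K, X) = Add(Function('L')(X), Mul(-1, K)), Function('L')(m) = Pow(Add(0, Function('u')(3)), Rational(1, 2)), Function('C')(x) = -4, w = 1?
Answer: Add(Rational(15, 4), Mul(Rational(-15, 4), I, Pow(3, Rational(1, 2)))) ≈ Add(3.7500, Mul(-6.4952, I))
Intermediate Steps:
Function('I')(v) = Add(9, Mul(-3, v))
Function('L')(m) = Mul(I, Pow(3, Rational(1, 2))) (Function('L')(m) = Pow(Add(0, -3), Rational(1, 2)) = Pow(-3, Rational(1, 2)) = Mul(I, Pow(3, Rational(1, 2))))
Function('l')(K, X) = Add(Mul(-1, K), Mul(I, Pow(3, Rational(1, 2)))) (Function('l')(K, X) = Add(Mul(I, Pow(3, Rational(1, 2))), Mul(-1, K)) = Add(Mul(-1, K), Mul(I, Pow(3, Rational(1, 2)))))
Mul(Mul(-15, Pow(4, -1)), Function('l')(w, Mul(Add(5, 6), Add(Function('C')(2), Function('I')(-2))))) = Mul(Mul(-15, Pow(4, -1)), Add(Mul(-1, 1), Mul(I, Pow(3, Rational(1, 2))))) = Mul(Mul(-15, Rational(1, 4)), Add(-1, Mul(I, Pow(3, Rational(1, 2))))) = Mul(Rational(-15, 4), Add(-1, Mul(I, Pow(3, Rational(1, 2))))) = Add(Rational(15, 4), Mul(Rational(-15, 4), I, Pow(3, Rational(1, 2))))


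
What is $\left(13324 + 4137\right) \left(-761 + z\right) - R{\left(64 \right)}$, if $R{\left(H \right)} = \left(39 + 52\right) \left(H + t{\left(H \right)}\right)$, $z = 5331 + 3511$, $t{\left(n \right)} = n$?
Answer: $141090693$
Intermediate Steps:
$z = 8842$
$R{\left(H \right)} = 182 H$ ($R{\left(H \right)} = \left(39 + 52\right) \left(H + H\right) = 91 \cdot 2 H = 182 H$)
$\left(13324 + 4137\right) \left(-761 + z\right) - R{\left(64 \right)} = \left(13324 + 4137\right) \left(-761 + 8842\right) - 182 \cdot 64 = 17461 \cdot 8081 - 11648 = 141102341 - 11648 = 141090693$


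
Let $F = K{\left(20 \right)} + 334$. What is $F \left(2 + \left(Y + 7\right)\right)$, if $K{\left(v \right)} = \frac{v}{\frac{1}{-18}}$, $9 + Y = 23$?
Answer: $-598$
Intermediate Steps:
$Y = 14$ ($Y = -9 + 23 = 14$)
$K{\left(v \right)} = - 18 v$ ($K{\left(v \right)} = \frac{v}{- \frac{1}{18}} = v \left(-18\right) = - 18 v$)
$F = -26$ ($F = \left(-18\right) 20 + 334 = -360 + 334 = -26$)
$F \left(2 + \left(Y + 7\right)\right) = - 26 \left(2 + \left(14 + 7\right)\right) = - 26 \left(2 + 21\right) = \left(-26\right) 23 = -598$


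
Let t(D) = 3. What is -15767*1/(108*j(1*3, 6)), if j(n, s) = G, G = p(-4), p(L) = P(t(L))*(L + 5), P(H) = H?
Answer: -15767/324 ≈ -48.664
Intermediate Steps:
p(L) = 15 + 3*L (p(L) = 3*(L + 5) = 3*(5 + L) = 15 + 3*L)
G = 3 (G = 15 + 3*(-4) = 15 - 12 = 3)
j(n, s) = 3
-15767*1/(108*j(1*3, 6)) = -15767/((12*3)*9) = -15767/(36*9) = -15767/324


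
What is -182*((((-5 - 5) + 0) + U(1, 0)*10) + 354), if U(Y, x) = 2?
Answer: -66248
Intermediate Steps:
-182*((((-5 - 5) + 0) + U(1, 0)*10) + 354) = -182*((((-5 - 5) + 0) + 2*10) + 354) = -182*(((-10 + 0) + 20) + 354) = -182*((-10 + 20) + 354) = -182*(10 + 354) = -182*364 = -66248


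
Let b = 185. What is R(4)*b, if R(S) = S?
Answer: 740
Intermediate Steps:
R(4)*b = 4*185 = 740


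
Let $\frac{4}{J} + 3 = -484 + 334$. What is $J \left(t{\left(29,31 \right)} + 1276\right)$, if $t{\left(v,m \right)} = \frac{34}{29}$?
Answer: $- \frac{49384}{1479} \approx -33.39$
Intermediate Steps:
$J = - \frac{4}{153}$ ($J = \frac{4}{-3 + \left(-484 + 334\right)} = \frac{4}{-3 - 150} = \frac{4}{-153} = 4 \left(- \frac{1}{153}\right) = - \frac{4}{153} \approx -0.026144$)
$t{\left(v,m \right)} = \frac{34}{29}$ ($t{\left(v,m \right)} = 34 \cdot \frac{1}{29} = \frac{34}{29}$)
$J \left(t{\left(29,31 \right)} + 1276\right) = - \frac{4 \left(\frac{34}{29} + 1276\right)}{153} = \left(- \frac{4}{153}\right) \frac{37038}{29} = - \frac{49384}{1479}$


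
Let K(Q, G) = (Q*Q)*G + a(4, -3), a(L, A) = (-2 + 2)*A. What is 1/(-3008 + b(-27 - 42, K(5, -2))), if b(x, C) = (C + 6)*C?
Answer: -1/808 ≈ -0.0012376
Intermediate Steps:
a(L, A) = 0 (a(L, A) = 0*A = 0)
K(Q, G) = G*Q**2 (K(Q, G) = (Q*Q)*G + 0 = Q**2*G + 0 = G*Q**2 + 0 = G*Q**2)
b(x, C) = C*(6 + C) (b(x, C) = (6 + C)*C = C*(6 + C))
1/(-3008 + b(-27 - 42, K(5, -2))) = 1/(-3008 + (-2*5**2)*(6 - 2*5**2)) = 1/(-3008 + (-2*25)*(6 - 2*25)) = 1/(-3008 - 50*(6 - 50)) = 1/(-3008 - 50*(-44)) = 1/(-3008 + 2200) = 1/(-808) = -1/808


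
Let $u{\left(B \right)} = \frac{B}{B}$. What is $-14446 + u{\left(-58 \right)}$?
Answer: $-14445$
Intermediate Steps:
$u{\left(B \right)} = 1$
$-14446 + u{\left(-58 \right)} = -14446 + 1 = -14445$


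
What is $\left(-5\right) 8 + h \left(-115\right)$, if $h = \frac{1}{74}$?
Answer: $- \frac{3075}{74} \approx -41.554$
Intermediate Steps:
$h = \frac{1}{74} \approx 0.013514$
$\left(-5\right) 8 + h \left(-115\right) = \left(-5\right) 8 + \frac{1}{74} \left(-115\right) = -40 - \frac{115}{74} = - \frac{3075}{74}$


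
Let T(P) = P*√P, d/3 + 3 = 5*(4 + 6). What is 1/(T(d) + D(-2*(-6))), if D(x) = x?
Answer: -4/934359 + 47*√141/934359 ≈ 0.00059302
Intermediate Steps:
d = 141 (d = -9 + 3*(5*(4 + 6)) = -9 + 3*(5*10) = -9 + 3*50 = -9 + 150 = 141)
T(P) = P^(3/2)
1/(T(d) + D(-2*(-6))) = 1/(141^(3/2) - 2*(-6)) = 1/(141*√141 + 12) = 1/(12 + 141*√141)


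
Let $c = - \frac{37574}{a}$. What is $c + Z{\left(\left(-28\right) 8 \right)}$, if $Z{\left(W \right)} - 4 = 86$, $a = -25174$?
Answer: $\frac{1151617}{12587} \approx 91.493$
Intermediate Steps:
$Z{\left(W \right)} = 90$ ($Z{\left(W \right)} = 4 + 86 = 90$)
$c = \frac{18787}{12587}$ ($c = - \frac{37574}{-25174} = \left(-37574\right) \left(- \frac{1}{25174}\right) = \frac{18787}{12587} \approx 1.4926$)
$c + Z{\left(\left(-28\right) 8 \right)} = \frac{18787}{12587} + 90 = \frac{1151617}{12587}$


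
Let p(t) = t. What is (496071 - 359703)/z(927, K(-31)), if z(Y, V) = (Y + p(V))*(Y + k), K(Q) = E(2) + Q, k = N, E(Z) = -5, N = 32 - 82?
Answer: 15152/86823 ≈ 0.17452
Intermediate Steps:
N = -50
k = -50
K(Q) = -5 + Q
z(Y, V) = (-50 + Y)*(V + Y) (z(Y, V) = (Y + V)*(Y - 50) = (V + Y)*(-50 + Y) = (-50 + Y)*(V + Y))
(496071 - 359703)/z(927, K(-31)) = (496071 - 359703)/(927² - 50*(-5 - 31) - 50*927 + (-5 - 31)*927) = 136368/(859329 - 50*(-36) - 46350 - 36*927) = 136368/(859329 + 1800 - 46350 - 33372) = 136368/781407 = 136368*(1/781407) = 15152/86823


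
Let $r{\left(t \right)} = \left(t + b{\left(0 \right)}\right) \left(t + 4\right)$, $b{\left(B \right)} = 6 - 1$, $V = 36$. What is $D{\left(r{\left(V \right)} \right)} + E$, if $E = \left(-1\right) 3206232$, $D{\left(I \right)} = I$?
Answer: $-3204592$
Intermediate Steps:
$b{\left(B \right)} = 5$
$r{\left(t \right)} = \left(4 + t\right) \left(5 + t\right)$ ($r{\left(t \right)} = \left(t + 5\right) \left(t + 4\right) = \left(5 + t\right) \left(4 + t\right) = \left(4 + t\right) \left(5 + t\right)$)
$E = -3206232$
$D{\left(r{\left(V \right)} \right)} + E = \left(20 + 36^{2} + 9 \cdot 36\right) - 3206232 = \left(20 + 1296 + 324\right) - 3206232 = 1640 - 3206232 = -3204592$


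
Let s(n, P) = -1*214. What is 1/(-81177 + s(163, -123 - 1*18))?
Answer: -1/81391 ≈ -1.2286e-5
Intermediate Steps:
s(n, P) = -214
1/(-81177 + s(163, -123 - 1*18)) = 1/(-81177 - 214) = 1/(-81391) = -1/81391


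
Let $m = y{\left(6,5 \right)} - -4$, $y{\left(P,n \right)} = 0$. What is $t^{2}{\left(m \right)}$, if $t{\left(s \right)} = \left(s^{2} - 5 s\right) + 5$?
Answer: $1$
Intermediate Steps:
$m = 4$ ($m = 0 - -4 = 0 + 4 = 4$)
$t{\left(s \right)} = 5 + s^{2} - 5 s$
$t^{2}{\left(m \right)} = \left(5 + 4^{2} - 20\right)^{2} = \left(5 + 16 - 20\right)^{2} = 1^{2} = 1$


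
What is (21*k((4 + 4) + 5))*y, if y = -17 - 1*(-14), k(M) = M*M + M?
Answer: -11466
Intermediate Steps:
k(M) = M + M² (k(M) = M² + M = M + M²)
y = -3 (y = -17 + 14 = -3)
(21*k((4 + 4) + 5))*y = (21*(((4 + 4) + 5)*(1 + ((4 + 4) + 5))))*(-3) = (21*((8 + 5)*(1 + (8 + 5))))*(-3) = (21*(13*(1 + 13)))*(-3) = (21*(13*14))*(-3) = (21*182)*(-3) = 3822*(-3) = -11466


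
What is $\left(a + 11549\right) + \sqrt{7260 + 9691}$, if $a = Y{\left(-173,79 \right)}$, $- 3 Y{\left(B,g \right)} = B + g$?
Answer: $\frac{34741}{3} + \sqrt{16951} \approx 11711.0$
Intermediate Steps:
$Y{\left(B,g \right)} = - \frac{B}{3} - \frac{g}{3}$ ($Y{\left(B,g \right)} = - \frac{B + g}{3} = - \frac{B}{3} - \frac{g}{3}$)
$a = \frac{94}{3}$ ($a = \left(- \frac{1}{3}\right) \left(-173\right) - \frac{79}{3} = \frac{173}{3} - \frac{79}{3} = \frac{94}{3} \approx 31.333$)
$\left(a + 11549\right) + \sqrt{7260 + 9691} = \left(\frac{94}{3} + 11549\right) + \sqrt{7260 + 9691} = \frac{34741}{3} + \sqrt{16951}$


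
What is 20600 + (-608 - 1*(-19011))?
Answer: 39003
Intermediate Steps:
20600 + (-608 - 1*(-19011)) = 20600 + (-608 + 19011) = 20600 + 18403 = 39003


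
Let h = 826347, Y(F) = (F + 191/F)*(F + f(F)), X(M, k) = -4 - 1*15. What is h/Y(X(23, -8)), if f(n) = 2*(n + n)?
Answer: 275449/920 ≈ 299.40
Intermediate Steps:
f(n) = 4*n (f(n) = 2*(2*n) = 4*n)
X(M, k) = -19 (X(M, k) = -4 - 15 = -19)
Y(F) = 5*F*(F + 191/F) (Y(F) = (F + 191/F)*(F + 4*F) = (F + 191/F)*(5*F) = 5*F*(F + 191/F))
h/Y(X(23, -8)) = 826347/(955 + 5*(-19)²) = 826347/(955 + 5*361) = 826347/(955 + 1805) = 826347/2760 = 826347*(1/2760) = 275449/920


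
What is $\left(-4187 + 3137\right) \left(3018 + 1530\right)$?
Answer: $-4775400$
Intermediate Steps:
$\left(-4187 + 3137\right) \left(3018 + 1530\right) = \left(-1050\right) 4548 = -4775400$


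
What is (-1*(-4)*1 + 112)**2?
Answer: 13456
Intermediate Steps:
(-1*(-4)*1 + 112)**2 = (4*1 + 112)**2 = (4 + 112)**2 = 116**2 = 13456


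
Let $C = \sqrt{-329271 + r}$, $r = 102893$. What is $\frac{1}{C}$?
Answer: $- \frac{i \sqrt{226378}}{226378} \approx - 0.0021018 i$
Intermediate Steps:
$C = i \sqrt{226378}$ ($C = \sqrt{-329271 + 102893} = \sqrt{-226378} = i \sqrt{226378} \approx 475.79 i$)
$\frac{1}{C} = \frac{1}{i \sqrt{226378}} = - \frac{i \sqrt{226378}}{226378}$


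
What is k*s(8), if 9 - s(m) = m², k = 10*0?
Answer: 0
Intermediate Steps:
k = 0
s(m) = 9 - m²
k*s(8) = 0*(9 - 1*8²) = 0*(9 - 1*64) = 0*(9 - 64) = 0*(-55) = 0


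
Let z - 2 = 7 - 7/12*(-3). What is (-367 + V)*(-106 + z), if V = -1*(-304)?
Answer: 24003/4 ≈ 6000.8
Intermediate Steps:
V = 304
z = 43/4 (z = 2 + (7 - 7/12*(-3)) = 2 + (7 + 7/4) = 2 + 35/4 = 43/4 ≈ 10.750)
(-367 + V)*(-106 + z) = (-367 + 304)*(-106 + 43/4) = -63*(-381/4) = 24003/4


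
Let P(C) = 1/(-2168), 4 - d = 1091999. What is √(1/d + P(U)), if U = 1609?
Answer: I*√647592724650270/1183722580 ≈ 0.021498*I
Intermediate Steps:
d = -1091995 (d = 4 - 1*1091999 = 4 - 1091999 = -1091995)
P(C) = -1/2168
√(1/d + P(U)) = √(1/(-1091995) - 1/2168) = √(-1/1091995 - 1/2168) = √(-1094163/2367445160) = I*√647592724650270/1183722580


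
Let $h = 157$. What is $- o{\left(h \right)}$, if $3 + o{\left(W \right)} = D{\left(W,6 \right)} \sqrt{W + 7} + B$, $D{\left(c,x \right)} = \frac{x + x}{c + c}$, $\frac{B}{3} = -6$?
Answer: $21 - \frac{12 \sqrt{41}}{157} \approx 20.511$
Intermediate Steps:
$B = -18$ ($B = 3 \left(-6\right) = -18$)
$D{\left(c,x \right)} = \frac{x}{c}$ ($D{\left(c,x \right)} = \frac{2 x}{2 c} = 2 x \frac{1}{2 c} = \frac{x}{c}$)
$o{\left(W \right)} = -21 + \frac{6 \sqrt{7 + W}}{W}$ ($o{\left(W \right)} = -3 + \left(\frac{6}{W} \sqrt{W + 7} - 18\right) = -3 + \left(\frac{6}{W} \sqrt{7 + W} - 18\right) = -3 - \left(18 - \frac{6 \sqrt{7 + W}}{W}\right) = -21 + \frac{6 \sqrt{7 + W}}{W}$)
$- o{\left(h \right)} = - (-21 + \frac{6 \sqrt{7 + 157}}{157}) = - (-21 + 6 \cdot \frac{1}{157} \sqrt{164}) = - (-21 + 6 \cdot \frac{1}{157} \cdot 2 \sqrt{41}) = - (-21 + \frac{12 \sqrt{41}}{157}) = 21 - \frac{12 \sqrt{41}}{157}$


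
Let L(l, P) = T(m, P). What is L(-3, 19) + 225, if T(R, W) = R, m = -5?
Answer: 220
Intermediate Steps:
L(l, P) = -5
L(-3, 19) + 225 = -5 + 225 = 220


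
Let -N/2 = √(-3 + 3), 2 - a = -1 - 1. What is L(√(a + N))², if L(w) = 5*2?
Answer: 100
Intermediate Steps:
a = 4 (a = 2 - (-1 - 1) = 2 - 1*(-2) = 2 + 2 = 4)
N = 0 (N = -2*√(-3 + 3) = -2*√0 = -2*0 = 0)
L(w) = 10
L(√(a + N))² = 10² = 100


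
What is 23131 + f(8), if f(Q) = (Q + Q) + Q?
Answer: 23155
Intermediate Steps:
f(Q) = 3*Q (f(Q) = 2*Q + Q = 3*Q)
23131 + f(8) = 23131 + 3*8 = 23131 + 24 = 23155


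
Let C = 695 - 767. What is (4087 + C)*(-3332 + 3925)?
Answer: 2380895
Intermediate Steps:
C = -72
(4087 + C)*(-3332 + 3925) = (4087 - 72)*(-3332 + 3925) = 4015*593 = 2380895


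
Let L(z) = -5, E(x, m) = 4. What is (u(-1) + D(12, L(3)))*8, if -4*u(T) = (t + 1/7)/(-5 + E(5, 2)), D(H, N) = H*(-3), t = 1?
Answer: -2000/7 ≈ -285.71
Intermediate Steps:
D(H, N) = -3*H
u(T) = 2/7 (u(T) = -(1 + 1/7)/(4*(-5 + 4)) = -(1 + 1/7)/(4*(-1)) = -2*(-1)/7 = -1/4*(-8/7) = 2/7)
(u(-1) + D(12, L(3)))*8 = (2/7 - 3*12)*8 = (2/7 - 36)*8 = -250/7*8 = -2000/7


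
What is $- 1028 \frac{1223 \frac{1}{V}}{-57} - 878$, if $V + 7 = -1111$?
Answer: $- \frac{28604336}{31863} \approx -897.73$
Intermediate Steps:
$V = -1118$ ($V = -7 - 1111 = -1118$)
$- 1028 \frac{1223 \frac{1}{V}}{-57} - 878 = - 1028 \frac{1223 \frac{1}{-1118}}{-57} - 878 = - 1028 \cdot 1223 \left(- \frac{1}{1118}\right) \left(- \frac{1}{57}\right) - 878 = - 1028 \left(\left(- \frac{1223}{1118}\right) \left(- \frac{1}{57}\right)\right) - 878 = \left(-1028\right) \frac{1223}{63726} - 878 = - \frac{628622}{31863} - 878 = - \frac{28604336}{31863}$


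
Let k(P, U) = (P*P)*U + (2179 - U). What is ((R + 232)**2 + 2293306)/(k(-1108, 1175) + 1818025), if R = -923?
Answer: 2770787/1444324229 ≈ 0.0019184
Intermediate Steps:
k(P, U) = 2179 - U + U*P**2 (k(P, U) = P**2*U + (2179 - U) = U*P**2 + (2179 - U) = 2179 - U + U*P**2)
((R + 232)**2 + 2293306)/(k(-1108, 1175) + 1818025) = ((-923 + 232)**2 + 2293306)/((2179 - 1*1175 + 1175*(-1108)**2) + 1818025) = ((-691)**2 + 2293306)/((2179 - 1175 + 1175*1227664) + 1818025) = (477481 + 2293306)/((2179 - 1175 + 1442505200) + 1818025) = 2770787/(1442506204 + 1818025) = 2770787/1444324229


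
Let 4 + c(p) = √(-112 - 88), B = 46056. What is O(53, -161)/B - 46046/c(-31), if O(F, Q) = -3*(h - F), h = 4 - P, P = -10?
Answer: 353450149/414504 + 115115*I*√2/54 ≈ 852.71 + 3014.8*I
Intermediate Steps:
h = 14 (h = 4 - 1*(-10) = 4 + 10 = 14)
c(p) = -4 + 10*I*√2 (c(p) = -4 + √(-112 - 88) = -4 + √(-200) = -4 + 10*I*√2)
O(F, Q) = -42 + 3*F (O(F, Q) = -3*(14 - F) = -42 + 3*F)
O(53, -161)/B - 46046/c(-31) = (-42 + 3*53)/46056 - 46046/(-4 + 10*I*√2) = (-42 + 159)*(1/46056) - 46046/(-4 + 10*I*√2) = 117*(1/46056) - 46046/(-4 + 10*I*√2) = 39/15352 - 46046/(-4 + 10*I*√2)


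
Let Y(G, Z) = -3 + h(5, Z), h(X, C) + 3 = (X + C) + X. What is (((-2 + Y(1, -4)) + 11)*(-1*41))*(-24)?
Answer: 8856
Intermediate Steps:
h(X, C) = -3 + C + 2*X (h(X, C) = -3 + ((X + C) + X) = -3 + ((C + X) + X) = -3 + (C + 2*X) = -3 + C + 2*X)
Y(G, Z) = 4 + Z (Y(G, Z) = -3 + (-3 + Z + 2*5) = -3 + (-3 + Z + 10) = -3 + (7 + Z) = 4 + Z)
(((-2 + Y(1, -4)) + 11)*(-1*41))*(-24) = (((-2 + (4 - 4)) + 11)*(-1*41))*(-24) = (((-2 + 0) + 11)*(-41))*(-24) = ((-2 + 11)*(-41))*(-24) = (9*(-41))*(-24) = -369*(-24) = 8856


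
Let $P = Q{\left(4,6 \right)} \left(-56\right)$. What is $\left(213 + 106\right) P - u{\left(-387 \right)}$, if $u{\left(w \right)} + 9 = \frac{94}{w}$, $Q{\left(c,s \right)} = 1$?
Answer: $- \frac{6909791}{387} \approx -17855.0$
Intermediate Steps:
$u{\left(w \right)} = -9 + \frac{94}{w}$
$P = -56$ ($P = 1 \left(-56\right) = -56$)
$\left(213 + 106\right) P - u{\left(-387 \right)} = \left(213 + 106\right) \left(-56\right) - \left(-9 + \frac{94}{-387}\right) = 319 \left(-56\right) - \left(-9 + 94 \left(- \frac{1}{387}\right)\right) = -17864 - \left(-9 - \frac{94}{387}\right) = -17864 - - \frac{3577}{387} = -17864 + \frac{3577}{387} = - \frac{6909791}{387}$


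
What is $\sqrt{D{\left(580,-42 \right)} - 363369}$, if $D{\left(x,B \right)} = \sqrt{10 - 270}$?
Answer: $\sqrt{-363369 + 2 i \sqrt{65}} \approx 0.01 + 602.8 i$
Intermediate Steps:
$D{\left(x,B \right)} = 2 i \sqrt{65}$ ($D{\left(x,B \right)} = \sqrt{-260} = 2 i \sqrt{65}$)
$\sqrt{D{\left(580,-42 \right)} - 363369} = \sqrt{2 i \sqrt{65} - 363369} = \sqrt{-363369 + 2 i \sqrt{65}}$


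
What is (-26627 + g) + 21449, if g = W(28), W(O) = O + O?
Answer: -5122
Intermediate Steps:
W(O) = 2*O
g = 56 (g = 2*28 = 56)
(-26627 + g) + 21449 = (-26627 + 56) + 21449 = -26571 + 21449 = -5122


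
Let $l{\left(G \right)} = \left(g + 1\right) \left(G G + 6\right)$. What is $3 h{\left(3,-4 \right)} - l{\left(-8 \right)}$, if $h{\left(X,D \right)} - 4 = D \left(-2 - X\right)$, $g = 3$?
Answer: $-208$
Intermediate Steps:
$h{\left(X,D \right)} = 4 + D \left(-2 - X\right)$
$l{\left(G \right)} = 24 + 4 G^{2}$ ($l{\left(G \right)} = \left(3 + 1\right) \left(G G + 6\right) = 4 \left(G^{2} + 6\right) = 4 \left(6 + G^{2}\right) = 24 + 4 G^{2}$)
$3 h{\left(3,-4 \right)} - l{\left(-8 \right)} = 3 \left(4 - -8 - \left(-4\right) 3\right) - \left(24 + 4 \left(-8\right)^{2}\right) = 3 \left(4 + 8 + 12\right) - \left(24 + 4 \cdot 64\right) = 3 \cdot 24 - \left(24 + 256\right) = 72 - 280 = -208$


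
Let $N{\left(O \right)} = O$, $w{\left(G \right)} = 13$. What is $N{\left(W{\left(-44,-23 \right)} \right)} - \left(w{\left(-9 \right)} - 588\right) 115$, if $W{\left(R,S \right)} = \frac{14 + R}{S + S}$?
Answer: $\frac{1520890}{23} \approx 66126.0$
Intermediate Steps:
$W{\left(R,S \right)} = \frac{14 + R}{2 S}$
$N{\left(W{\left(-44,-23 \right)} \right)} - \left(w{\left(-9 \right)} - 588\right) 115 = \frac{14 - 44}{2 \left(-23\right)} - \left(13 - 588\right) 115 = \frac{1}{2} \left(- \frac{1}{23}\right) \left(-30\right) - \left(-575\right) 115 = \frac{15}{23} - -66125 = \frac{15}{23} + 66125 = \frac{1520890}{23}$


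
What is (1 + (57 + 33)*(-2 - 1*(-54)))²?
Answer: 21911761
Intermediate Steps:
(1 + (57 + 33)*(-2 - 1*(-54)))² = (1 + 90*(-2 + 54))² = (1 + 90*52)² = (1 + 4680)² = 4681² = 21911761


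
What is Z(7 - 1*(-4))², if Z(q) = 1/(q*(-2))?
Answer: 1/484 ≈ 0.0020661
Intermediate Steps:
Z(q) = -1/(2*q) (Z(q) = 1/(-2*q) = -1/(2*q))
Z(7 - 1*(-4))² = (-1/(2*(7 - 1*(-4))))² = (-1/(2*(7 + 4)))² = (-½/11)² = (-½*1/11)² = (-1/22)² = 1/484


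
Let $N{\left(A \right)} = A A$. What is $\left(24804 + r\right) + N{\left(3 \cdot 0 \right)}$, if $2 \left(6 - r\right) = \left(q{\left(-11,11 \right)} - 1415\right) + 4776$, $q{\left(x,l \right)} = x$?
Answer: $23135$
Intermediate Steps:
$N{\left(A \right)} = A^{2}$
$r = -1669$ ($r = 6 - \frac{\left(-11 - 1415\right) + 4776}{2} = 6 - \frac{-1426 + 4776}{2} = 6 - 1675 = -1669$)
$\left(24804 + r\right) + N{\left(3 \cdot 0 \right)} = \left(24804 - 1669\right) + \left(3 \cdot 0\right)^{2} = 23135 + 0^{2} = 23135 + 0 = 23135$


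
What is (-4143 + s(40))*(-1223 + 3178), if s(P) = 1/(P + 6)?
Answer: -16199045/2 ≈ -8.0995e+6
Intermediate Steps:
s(P) = 1/(6 + P)
(-4143 + s(40))*(-1223 + 3178) = (-4143 + 1/(6 + 40))*(-1223 + 3178) = (-4143 + 1/46)*1955 = -190577/46*1955 = -16199045/2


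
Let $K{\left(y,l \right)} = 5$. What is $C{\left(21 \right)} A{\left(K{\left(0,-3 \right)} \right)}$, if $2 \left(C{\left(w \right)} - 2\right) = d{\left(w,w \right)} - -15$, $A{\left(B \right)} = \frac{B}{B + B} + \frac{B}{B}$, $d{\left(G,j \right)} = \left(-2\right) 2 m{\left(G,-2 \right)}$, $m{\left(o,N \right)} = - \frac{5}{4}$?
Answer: $18$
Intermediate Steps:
$m{\left(o,N \right)} = - \frac{5}{4}$ ($m{\left(o,N \right)} = \left(-5\right) \frac{1}{4} = - \frac{5}{4}$)
$d{\left(G,j \right)} = 5$ ($d{\left(G,j \right)} = \left(-2\right) 2 \left(- \frac{5}{4}\right) = \left(-4\right) \left(- \frac{5}{4}\right) = 5$)
$A{\left(B \right)} = \frac{3}{2}$ ($A{\left(B \right)} = \frac{B}{2 B} + 1 = B \frac{1}{2 B} + 1 = \frac{1}{2} + 1 = \frac{3}{2}$)
$C{\left(w \right)} = 12$ ($C{\left(w \right)} = 2 + \frac{5 - -15}{2} = 2 + \frac{5 + 15}{2} = 2 + \frac{1}{2} \cdot 20 = 2 + 10 = 12$)
$C{\left(21 \right)} A{\left(K{\left(0,-3 \right)} \right)} = 12 \cdot \frac{3}{2} = 18$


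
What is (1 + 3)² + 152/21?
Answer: 488/21 ≈ 23.238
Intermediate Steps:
(1 + 3)² + 152/21 = 4² + 152*(1/21) = 16 + 152/21 = 488/21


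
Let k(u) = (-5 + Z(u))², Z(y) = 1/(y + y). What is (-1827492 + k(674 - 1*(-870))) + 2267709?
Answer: 4198034979169/9535744 ≈ 4.4024e+5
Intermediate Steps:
Z(y) = 1/(2*y)
k(u) = (-5 + 1/(2*u))²
(-1827492 + k(674 - 1*(-870))) + 2267709 = (-1827492 + (-1 + 10*(674 - 1*(-870)))²/(4*(674 - 1*(-870))²)) + 2267709 = (-1827492 + (-1 + 10*(674 + 870))²/(4*(674 + 870)²)) + 2267709 = (-1827492 + (¼)*(-1 + 10*1544)²/1544²) + 2267709 = (-1827492 + (¼)*(1/2383936)*(-1 + 15440)²) + 2267709 = (-1827492 + (¼)*(1/2383936)*15439²) + 2267709 = (-1827492 + (¼)*(1/2383936)*238362721) + 2267709 = (-1827492 + 238362721/9535744) + 2267709 = -17426257511327/9535744 + 2267709 = 4198034979169/9535744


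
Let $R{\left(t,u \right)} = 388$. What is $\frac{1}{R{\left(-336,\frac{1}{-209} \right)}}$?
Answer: $\frac{1}{388} \approx 0.0025773$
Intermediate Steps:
$\frac{1}{R{\left(-336,\frac{1}{-209} \right)}} = \frac{1}{388}$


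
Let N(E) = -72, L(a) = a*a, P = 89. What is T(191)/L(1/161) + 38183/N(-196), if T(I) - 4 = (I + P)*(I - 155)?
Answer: 18819852025/72 ≈ 2.6139e+8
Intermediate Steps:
T(I) = 4 + (-155 + I)*(89 + I) (T(I) = 4 + (I + 89)*(I - 155) = 4 + (89 + I)*(-155 + I) = 4 + (-155 + I)*(89 + I))
L(a) = a²
T(191)/L(1/161) + 38183/N(-196) = (-13791 + 191² - 66*191)/((1/161)²) + 38183/(-72) = (-13791 + 36481 - 12606)/((1/161)²) + 38183*(-1/72) = 10084/(1/25921) - 38183/72 = 10084*25921 - 38183/72 = 261387364 - 38183/72 = 18819852025/72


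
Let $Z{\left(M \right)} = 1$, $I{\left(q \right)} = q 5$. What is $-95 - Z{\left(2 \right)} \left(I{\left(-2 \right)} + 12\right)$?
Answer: $-97$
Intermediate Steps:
$I{\left(q \right)} = 5 q$
$-95 - Z{\left(2 \right)} \left(I{\left(-2 \right)} + 12\right) = -95 - 1 \left(5 \left(-2\right) + 12\right) = -95 - 1 \left(-10 + 12\right) = -95 - 1 \cdot 2 = -95 - 2 = -97$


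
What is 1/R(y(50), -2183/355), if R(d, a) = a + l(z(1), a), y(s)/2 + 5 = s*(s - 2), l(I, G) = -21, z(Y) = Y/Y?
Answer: -355/9638 ≈ -0.036833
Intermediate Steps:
z(Y) = 1
y(s) = -10 + 2*s*(-2 + s) (y(s) = -10 + 2*(s*(s - 2)) = -10 + 2*(s*(-2 + s)) = -10 + 2*s*(-2 + s))
R(d, a) = -21 + a (R(d, a) = a - 21 = -21 + a)
1/R(y(50), -2183/355) = 1/(-21 - 2183/355) = 1/(-9638/355) = -355/9638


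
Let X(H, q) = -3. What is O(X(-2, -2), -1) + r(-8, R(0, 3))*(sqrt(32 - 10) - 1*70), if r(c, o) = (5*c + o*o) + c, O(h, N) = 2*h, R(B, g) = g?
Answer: 2724 - 39*sqrt(22) ≈ 2541.1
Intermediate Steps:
r(c, o) = o**2 + 6*c (r(c, o) = (5*c + o**2) + c = (o**2 + 5*c) + c = o**2 + 6*c)
O(X(-2, -2), -1) + r(-8, R(0, 3))*(sqrt(32 - 10) - 1*70) = 2*(-3) + (3**2 + 6*(-8))*(sqrt(32 - 10) - 1*70) = -6 + (9 - 48)*(sqrt(22) - 70) = -6 - 39*(-70 + sqrt(22)) = -6 + (2730 - 39*sqrt(22)) = 2724 - 39*sqrt(22)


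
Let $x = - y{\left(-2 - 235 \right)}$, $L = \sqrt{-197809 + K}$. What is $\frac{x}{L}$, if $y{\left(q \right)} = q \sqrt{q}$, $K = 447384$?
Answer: $\frac{237 i \sqrt{2365971}}{49915} \approx 7.3033 i$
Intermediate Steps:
$L = 5 \sqrt{9983}$ ($L = \sqrt{-197809 + 447384} = \sqrt{249575} = 5 \sqrt{9983} \approx 499.57$)
$y{\left(q \right)} = q^{\frac{3}{2}}$
$x = 237 i \sqrt{237}$ ($x = - \left(-2 - 235\right)^{\frac{3}{2}} = - \left(-237\right)^{\frac{3}{2}} = - \left(-237\right) i \sqrt{237} = 237 i \sqrt{237} \approx 3648.6 i$)
$\frac{x}{L} = \frac{237 i \sqrt{237}}{5 \sqrt{9983}} = 237 i \sqrt{237} \frac{\sqrt{9983}}{49915} = \frac{237 i \sqrt{2365971}}{49915}$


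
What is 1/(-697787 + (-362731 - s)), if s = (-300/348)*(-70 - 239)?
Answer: -29/30762747 ≈ -9.4270e-7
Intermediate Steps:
s = 7725/29 (s = -300*1/348*(-309) = -25/29*(-309) = 7725/29 ≈ 266.38)
1/(-697787 + (-362731 - s)) = 1/(-697787 + (-362731 - 1*7725/29)) = 1/(-697787 + (-362731 - 7725/29)) = 1/(-697787 - 10526924/29) = 1/(-30762747/29) = -29/30762747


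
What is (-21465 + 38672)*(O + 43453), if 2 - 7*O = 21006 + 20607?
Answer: 4517869920/7 ≈ 6.4541e+8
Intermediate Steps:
O = -41611/7 (O = 2/7 - (21006 + 20607)/7 = 2/7 - ⅐*41613 = 2/7 - 41613/7 = -41611/7 ≈ -5944.4)
(-21465 + 38672)*(O + 43453) = (-21465 + 38672)*(-41611/7 + 43453) = 17207*(262560/7) = 4517869920/7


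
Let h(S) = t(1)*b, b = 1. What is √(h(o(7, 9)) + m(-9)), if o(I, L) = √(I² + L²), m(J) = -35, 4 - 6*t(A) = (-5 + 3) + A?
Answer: I*√1230/6 ≈ 5.8452*I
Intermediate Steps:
t(A) = 1 - A/6 (t(A) = ⅔ - ((-5 + 3) + A)/6 = ⅔ - (-2 + A)/6 = ⅔ + (⅓ - A/6) = 1 - A/6)
h(S) = ⅚ (h(S) = (1 - ⅙*1)*1 = (1 - ⅙)*1 = (⅚)*1 = ⅚)
√(h(o(7, 9)) + m(-9)) = √(⅚ - 35) = √(-205/6) = I*√1230/6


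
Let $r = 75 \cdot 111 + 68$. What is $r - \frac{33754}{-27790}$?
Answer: $\frac{16662516}{1985} \approx 8394.2$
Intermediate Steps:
$r = 8393$ ($r = 8325 + 68 = 8393$)
$r - \frac{33754}{-27790} = 8393 - \frac{33754}{-27790} = 8393 - - \frac{2411}{1985} = 8393 + \frac{2411}{1985} = \frac{16662516}{1985}$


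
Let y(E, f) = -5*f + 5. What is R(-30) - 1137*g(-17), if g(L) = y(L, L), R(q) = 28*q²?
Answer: -77130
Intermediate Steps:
y(E, f) = 5 - 5*f
g(L) = 5 - 5*L
R(-30) - 1137*g(-17) = 28*(-30)² - 1137*(5 - 5*(-17)) = 28*900 - 1137*(5 + 85) = 25200 - 1137*90 = 25200 - 102330 = -77130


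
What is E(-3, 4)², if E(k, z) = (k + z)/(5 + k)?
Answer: ¼ ≈ 0.25000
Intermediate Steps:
E(k, z) = (k + z)/(5 + k)
E(-3, 4)² = ((-3 + 4)/(5 - 3))² = (1/2)² = ((½)*1)² = (½)² = ¼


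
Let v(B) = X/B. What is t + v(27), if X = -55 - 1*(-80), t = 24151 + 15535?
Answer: 1071547/27 ≈ 39687.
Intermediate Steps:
t = 39686
X = 25 (X = -55 + 80 = 25)
v(B) = 25/B
t + v(27) = 39686 + 25/27 = 1071547/27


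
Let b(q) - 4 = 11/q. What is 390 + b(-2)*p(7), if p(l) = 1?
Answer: 777/2 ≈ 388.50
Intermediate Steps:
b(q) = 4 + 11/q
390 + b(-2)*p(7) = 390 + (4 + 11/(-2))*1 = 390 + (4 + 11*(-½))*1 = 390 + (4 - 11/2)*1 = 390 - 3/2*1 = 390 - 3/2 = 777/2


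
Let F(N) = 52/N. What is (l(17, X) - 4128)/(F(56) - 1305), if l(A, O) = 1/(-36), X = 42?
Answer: 1040263/328626 ≈ 3.1655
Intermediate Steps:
l(A, O) = -1/36
(l(17, X) - 4128)/(F(56) - 1305) = (-1/36 - 4128)/(52/56 - 1305) = -148609/(36*(52*(1/56) - 1305)) = -148609/(36*(13/14 - 1305)) = -148609/(36*(-18257/14)) = -148609/36*(-14/18257) = 1040263/328626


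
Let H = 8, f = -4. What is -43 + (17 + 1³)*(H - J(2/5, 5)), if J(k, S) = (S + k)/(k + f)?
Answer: 128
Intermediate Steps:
J(k, S) = (S + k)/(-4 + k) (J(k, S) = (S + k)/(k - 4) = (S + k)/(-4 + k))
-43 + (17 + 1³)*(H - J(2/5, 5)) = -43 + (17 + 1³)*(8 - (5 + 2/5)/(-4 + 2/5)) = -43 + (17 + 1)*(8 - (5 + 2*(⅕))/(-4 + 2*(⅕))) = -43 + 18*(8 - (5 + ⅖)/(-4 + ⅖)) = -43 + 18*(8 - 27/((-18/5)*5)) = -43 + 18*(8 - (-5)*27/(18*5)) = -43 + 18*(8 - 1*(-3/2)) = -43 + 18*(8 + 3/2) = -43 + 18*(19/2) = -43 + 171 = 128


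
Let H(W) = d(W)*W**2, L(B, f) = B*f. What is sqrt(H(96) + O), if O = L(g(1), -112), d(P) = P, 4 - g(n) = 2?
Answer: 4*sqrt(55282) ≈ 940.49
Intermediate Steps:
g(n) = 2 (g(n) = 4 - 1*2 = 4 - 2 = 2)
O = -224 (O = 2*(-112) = -224)
H(W) = W**3 (H(W) = W*W**2 = W**3)
sqrt(H(96) + O) = sqrt(96**3 - 224) = sqrt(884736 - 224) = sqrt(884512) = 4*sqrt(55282)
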